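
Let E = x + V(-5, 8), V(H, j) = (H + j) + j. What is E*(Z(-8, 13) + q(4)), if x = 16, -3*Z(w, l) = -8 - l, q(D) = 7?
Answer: 378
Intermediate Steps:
Z(w, l) = 8/3 + l/3 (Z(w, l) = -(-8 - l)/3 = 8/3 + l/3)
V(H, j) = H + 2*j
E = 27 (E = 16 + (-5 + 2*8) = 16 + (-5 + 16) = 16 + 11 = 27)
E*(Z(-8, 13) + q(4)) = 27*((8/3 + (⅓)*13) + 7) = 27*((8/3 + 13/3) + 7) = 27*(7 + 7) = 27*14 = 378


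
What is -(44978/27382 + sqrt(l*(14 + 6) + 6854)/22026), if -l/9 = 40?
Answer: -22489/13691 - I*sqrt(346)/22026 ≈ -1.6426 - 0.00084451*I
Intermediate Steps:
l = -360 (l = -9*40 = -360)
-(44978/27382 + sqrt(l*(14 + 6) + 6854)/22026) = -(44978/27382 + sqrt(-360*(14 + 6) + 6854)/22026) = -(44978*(1/27382) + sqrt(-360*20 + 6854)*(1/22026)) = -(22489/13691 + sqrt(-7200 + 6854)*(1/22026)) = -(22489/13691 + sqrt(-346)*(1/22026)) = -(22489/13691 + (I*sqrt(346))*(1/22026)) = -(22489/13691 + I*sqrt(346)/22026) = -22489/13691 - I*sqrt(346)/22026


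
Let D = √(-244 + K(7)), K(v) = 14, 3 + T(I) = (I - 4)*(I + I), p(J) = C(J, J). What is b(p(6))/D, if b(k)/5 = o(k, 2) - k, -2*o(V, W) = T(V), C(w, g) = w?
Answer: 33*I*√230/92 ≈ 5.4399*I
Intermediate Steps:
p(J) = J
T(I) = -3 + 2*I*(-4 + I) (T(I) = -3 + (I - 4)*(I + I) = -3 + (-4 + I)*(2*I) = -3 + 2*I*(-4 + I))
o(V, W) = 3/2 - V² + 4*V (o(V, W) = -(-3 - 8*V + 2*V²)/2 = 3/2 - V² + 4*V)
b(k) = 15/2 - 5*k² + 15*k (b(k) = 5*((3/2 - k² + 4*k) - k) = 5*(3/2 - k² + 3*k) = 15/2 - 5*k² + 15*k)
D = I*√230 (D = √(-244 + 14) = √(-230) = I*√230 ≈ 15.166*I)
b(p(6))/D = (15/2 - 5*6² + 15*6)/((I*√230)) = (15/2 - 5*36 + 90)*(-I*√230/230) = (15/2 - 180 + 90)*(-I*√230/230) = -(-33)*I*√230/92 = 33*I*√230/92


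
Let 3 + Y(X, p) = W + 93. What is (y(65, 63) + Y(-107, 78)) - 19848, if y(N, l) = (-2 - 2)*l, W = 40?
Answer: -19970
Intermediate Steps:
y(N, l) = -4*l
Y(X, p) = 130 (Y(X, p) = -3 + (40 + 93) = -3 + 133 = 130)
(y(65, 63) + Y(-107, 78)) - 19848 = (-4*63 + 130) - 19848 = (-252 + 130) - 19848 = -122 - 19848 = -19970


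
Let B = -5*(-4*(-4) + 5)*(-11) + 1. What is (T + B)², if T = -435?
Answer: 519841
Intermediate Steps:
B = 1156 (B = -5*(16 + 5)*(-11) + 1 = -5*21*(-11) + 1 = -105*(-11) + 1 = 1155 + 1 = 1156)
(T + B)² = (-435 + 1156)² = 721² = 519841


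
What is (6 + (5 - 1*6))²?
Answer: 25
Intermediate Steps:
(6 + (5 - 1*6))² = (6 + (5 - 6))² = (6 - 1)² = 5² = 25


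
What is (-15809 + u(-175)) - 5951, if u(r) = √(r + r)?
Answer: -21760 + 5*I*√14 ≈ -21760.0 + 18.708*I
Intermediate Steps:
u(r) = √2*√r (u(r) = √(2*r) = √2*√r)
(-15809 + u(-175)) - 5951 = (-15809 + √2*√(-175)) - 5951 = (-15809 + √2*(5*I*√7)) - 5951 = (-15809 + 5*I*√14) - 5951 = -21760 + 5*I*√14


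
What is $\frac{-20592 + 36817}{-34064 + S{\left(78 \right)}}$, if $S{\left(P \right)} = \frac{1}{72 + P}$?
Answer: $- \frac{221250}{464509} \approx -0.47631$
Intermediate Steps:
$\frac{-20592 + 36817}{-34064 + S{\left(78 \right)}} = \frac{-20592 + 36817}{-34064 + \frac{1}{72 + 78}} = \frac{16225}{-34064 + \frac{1}{150}} = \frac{16225}{- \frac{5109599}{150}} = 16225 \left(- \frac{150}{5109599}\right) = - \frac{221250}{464509}$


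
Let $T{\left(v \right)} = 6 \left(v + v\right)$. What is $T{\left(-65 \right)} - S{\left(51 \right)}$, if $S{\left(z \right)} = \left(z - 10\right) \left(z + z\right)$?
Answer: $-4962$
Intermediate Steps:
$T{\left(v \right)} = 12 v$ ($T{\left(v \right)} = 6 \cdot 2 v = 12 v$)
$S{\left(z \right)} = 2 z \left(-10 + z\right)$ ($S{\left(z \right)} = \left(-10 + z\right) 2 z = 2 z \left(-10 + z\right)$)
$T{\left(-65 \right)} - S{\left(51 \right)} = 12 \left(-65\right) - 2 \cdot 51 \left(-10 + 51\right) = -780 - 2 \cdot 51 \cdot 41 = -780 - 4182 = -4962$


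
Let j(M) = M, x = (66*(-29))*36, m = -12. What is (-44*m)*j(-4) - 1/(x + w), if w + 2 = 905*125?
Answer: -93390529/44219 ≈ -2112.0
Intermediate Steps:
x = -68904 (x = -1914*36 = -68904)
w = 113123 (w = -2 + 905*125 = -2 + 113125 = 113123)
(-44*m)*j(-4) - 1/(x + w) = -44*(-12)*(-4) - 1/(-68904 + 113123) = 528*(-4) - 1/44219 = -2112 - 1*1/44219 = -2112 - 1/44219 = -93390529/44219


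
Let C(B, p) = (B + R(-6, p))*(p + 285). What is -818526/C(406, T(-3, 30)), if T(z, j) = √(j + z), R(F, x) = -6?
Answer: -2591999/360880 + 136421*√3/1804400 ≈ -7.0515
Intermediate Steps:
C(B, p) = (-6 + B)*(285 + p) (C(B, p) = (B - 6)*(p + 285) = (-6 + B)*(285 + p))
-818526/C(406, T(-3, 30)) = -818526/(-1710 - 6*√(30 - 3) + 285*406 + 406*√(30 - 3)) = -818526/(-1710 - 18*√3 + 115710 + 406*√27) = -818526/(-1710 - 18*√3 + 115710 + 406*(3*√3)) = -818526/(-1710 - 18*√3 + 115710 + 1218*√3) = -818526/(114000 + 1200*√3)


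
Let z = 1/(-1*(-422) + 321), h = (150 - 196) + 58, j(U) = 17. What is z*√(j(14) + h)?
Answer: √29/743 ≈ 0.0072479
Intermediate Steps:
h = 12 (h = -46 + 58 = 12)
z = 1/743 (z = 1/(422 + 321) = 1/743 ≈ 0.0013459)
z*√(j(14) + h) = √(17 + 12)/743 = √29/743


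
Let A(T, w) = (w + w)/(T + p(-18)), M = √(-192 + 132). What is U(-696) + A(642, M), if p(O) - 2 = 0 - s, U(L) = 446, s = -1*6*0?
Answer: 446 + I*√15/161 ≈ 446.0 + 0.024056*I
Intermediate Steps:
s = 0 (s = -6*0 = 0)
M = 2*I*√15 (M = √(-60) = 2*I*√15 ≈ 7.746*I)
p(O) = 2 (p(O) = 2 + (0 - 1*0) = 2 + (0 + 0) = 2 + 0 = 2)
A(T, w) = 2*w/(2 + T) (A(T, w) = (w + w)/(T + 2) = (2*w)/(2 + T) = 2*w/(2 + T))
U(-696) + A(642, M) = 446 + 2*(2*I*√15)/(2 + 642) = 446 + 2*(2*I*√15)/644 = 446 + 2*(2*I*√15)*(1/644) = 446 + I*√15/161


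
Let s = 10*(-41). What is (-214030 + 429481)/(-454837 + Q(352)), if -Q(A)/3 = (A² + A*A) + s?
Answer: -215451/1197031 ≈ -0.17999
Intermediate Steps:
s = -410
Q(A) = 1230 - 6*A² (Q(A) = -3*((A² + A*A) - 410) = -3*((A² + A²) - 410) = -3*(2*A² - 410) = -3*(-410 + 2*A²) = 1230 - 6*A²)
(-214030 + 429481)/(-454837 + Q(352)) = (-214030 + 429481)/(-454837 + (1230 - 6*352²)) = 215451/(-454837 + (1230 - 6*123904)) = 215451/(-454837 + (1230 - 743424)) = 215451/(-454837 - 742194) = 215451/(-1197031) = 215451*(-1/1197031) = -215451/1197031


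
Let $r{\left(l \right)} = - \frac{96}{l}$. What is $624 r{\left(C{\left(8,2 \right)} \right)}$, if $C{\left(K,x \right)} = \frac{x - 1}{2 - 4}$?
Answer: $119808$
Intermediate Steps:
$C{\left(K,x \right)} = \frac{1}{2} - \frac{x}{2}$ ($C{\left(K,x \right)} = \frac{-1 + x}{-2} = \left(-1 + x\right) \left(- \frac{1}{2}\right) = \frac{1}{2} - \frac{x}{2}$)
$624 r{\left(C{\left(8,2 \right)} \right)} = 624 \left(- \frac{96}{\frac{1}{2} - 1}\right) = 624 \left(- \frac{96}{- \frac{1}{2}}\right) = 624 \left(\left(-96\right) \left(-2\right)\right) = 624 \cdot 192 = 119808$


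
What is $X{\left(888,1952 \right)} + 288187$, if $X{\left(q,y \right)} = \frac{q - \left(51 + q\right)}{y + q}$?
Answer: $\frac{818451029}{2840} \approx 2.8819 \cdot 10^{5}$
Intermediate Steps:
$X{\left(q,y \right)} = - \frac{51}{q + y}$
$X{\left(888,1952 \right)} + 288187 = - \frac{51}{888 + 1952} + 288187 = - \frac{51}{2840} + 288187 = \frac{818451029}{2840}$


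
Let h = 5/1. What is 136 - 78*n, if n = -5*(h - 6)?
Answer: -254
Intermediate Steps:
h = 5 (h = 5*1 = 5)
n = 5 (n = -5*(5 - 6) = -5*(-1) = 5)
136 - 78*n = 136 - 78*5 = 136 - 390 = -254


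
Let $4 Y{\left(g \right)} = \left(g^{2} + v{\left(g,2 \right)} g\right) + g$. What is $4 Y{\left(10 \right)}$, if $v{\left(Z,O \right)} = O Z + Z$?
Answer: $410$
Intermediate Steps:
$v{\left(Z,O \right)} = Z + O Z$
$Y{\left(g \right)} = g^{2} + \frac{g}{4}$ ($Y{\left(g \right)} = \frac{\left(g^{2} + g \left(1 + 2\right) g\right) + g}{4} = \frac{\left(g^{2} + g 3 g\right) + g}{4} = \frac{\left(g^{2} + 3 g g\right) + g}{4} = \frac{\left(g^{2} + 3 g^{2}\right) + g}{4} = \frac{4 g^{2} + g}{4} = \frac{g + 4 g^{2}}{4} = g^{2} + \frac{g}{4}$)
$4 Y{\left(10 \right)} = 4 \cdot 10 \left(\frac{1}{4} + 10\right) = 4 \cdot 10 \cdot \frac{41}{4} = 4 \cdot \frac{205}{2} = 410$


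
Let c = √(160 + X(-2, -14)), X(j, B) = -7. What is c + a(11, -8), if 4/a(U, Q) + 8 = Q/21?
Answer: -21/44 + 3*√17 ≈ 11.892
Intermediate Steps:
a(U, Q) = 4/(-8 + Q/21)
c = 3*√17 (c = √(160 - 7) = √153 = 3*√17 ≈ 12.369)
c + a(11, -8) = 3*√17 + 84/(-168 - 8) = 3*√17 + 84/(-176) = 3*√17 + 84*(-1/176) = 3*√17 - 21/44 = -21/44 + 3*√17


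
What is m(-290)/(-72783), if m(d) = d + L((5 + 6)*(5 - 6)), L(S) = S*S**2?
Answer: 1621/72783 ≈ 0.022272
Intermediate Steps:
L(S) = S**3
m(d) = -1331 + d (m(d) = d + ((5 + 6)*(5 - 6))**3 = d + (11*(-1))**3 = d + (-11)**3 = d - 1331 = -1331 + d)
m(-290)/(-72783) = (-1331 - 290)/(-72783) = -1621*(-1/72783) = 1621/72783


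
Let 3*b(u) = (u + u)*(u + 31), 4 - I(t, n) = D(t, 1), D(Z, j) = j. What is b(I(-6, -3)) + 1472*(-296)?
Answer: -435644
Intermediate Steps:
I(t, n) = 3 (I(t, n) = 4 - 1*1 = 4 - 1 = 3)
b(u) = 2*u*(31 + u)/3 (b(u) = ((u + u)*(u + 31))/3 = ((2*u)*(31 + u))/3 = (2*u*(31 + u))/3 = 2*u*(31 + u)/3)
b(I(-6, -3)) + 1472*(-296) = (⅔)*3*(31 + 3) + 1472*(-296) = (⅔)*3*34 - 435712 = 68 - 435712 = -435644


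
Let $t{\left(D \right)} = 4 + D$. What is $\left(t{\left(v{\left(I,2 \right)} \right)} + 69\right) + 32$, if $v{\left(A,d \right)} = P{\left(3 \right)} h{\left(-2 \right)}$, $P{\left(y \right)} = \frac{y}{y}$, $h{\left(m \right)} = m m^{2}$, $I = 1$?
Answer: $97$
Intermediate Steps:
$h{\left(m \right)} = m^{3}$
$P{\left(y \right)} = 1$
$v{\left(A,d \right)} = -8$ ($v{\left(A,d \right)} = 1 \left(-2\right)^{3} = 1 \left(-8\right) = -8$)
$\left(t{\left(v{\left(I,2 \right)} \right)} + 69\right) + 32 = \left(\left(4 - 8\right) + 69\right) + 32 = \left(-4 + 69\right) + 32 = 65 + 32 = 97$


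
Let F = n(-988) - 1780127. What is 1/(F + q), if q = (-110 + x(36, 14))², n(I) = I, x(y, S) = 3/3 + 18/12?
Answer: -4/7078235 ≈ -5.6511e-7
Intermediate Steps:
x(y, S) = 5/2 (x(y, S) = 3*(⅓) + 18*(1/12) = 1 + 3/2 = 5/2)
q = 46225/4 (q = (-110 + 5/2)² = (-215/2)² = 46225/4 ≈ 11556.)
F = -1781115 (F = -988 - 1780127 = -1781115)
1/(F + q) = 1/(-1781115 + 46225/4) = 1/(-7078235/4) = -4/7078235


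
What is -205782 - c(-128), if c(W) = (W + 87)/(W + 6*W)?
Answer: -184380713/896 ≈ -2.0578e+5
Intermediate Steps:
c(W) = (87 + W)/(7*W) (c(W) = (87 + W)/((7*W)) = (87 + W)*(1/(7*W)) = (87 + W)/(7*W))
-205782 - c(-128) = -205782 - (87 - 128)/(7*(-128)) = -205782 - (-1)*(-41)/(7*128) = -205782 - 1*41/896 = -205782 - 41/896 = -184380713/896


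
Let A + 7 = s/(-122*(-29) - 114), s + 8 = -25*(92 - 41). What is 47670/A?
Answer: -54407360/8417 ≈ -6464.0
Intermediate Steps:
s = -1283 (s = -8 - 25*(92 - 41) = -8 - 25*51 = -8 - 1275 = -1283)
A = -25251/3424 (A = -7 - 1283/(-122*(-29) - 114) = -7 - 1283/(3538 - 114) = -7 - 1283/3424 = -25251/3424 ≈ -7.3747)
47670/A = 47670/(-25251/3424) = 47670*(-3424/25251) = -54407360/8417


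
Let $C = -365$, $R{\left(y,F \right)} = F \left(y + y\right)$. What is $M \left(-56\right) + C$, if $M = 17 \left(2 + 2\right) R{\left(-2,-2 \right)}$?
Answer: $-30829$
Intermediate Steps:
$R{\left(y,F \right)} = 2 F y$ ($R{\left(y,F \right)} = F 2 y = 2 F y$)
$M = 544$ ($M = 17 \left(2 + 2\right) 2 \left(-2\right) \left(-2\right) = 17 \cdot 4 \cdot 8 = 17 \cdot 32 = 544$)
$M \left(-56\right) + C = 544 \left(-56\right) - 365 = -30464 - 365 = -30829$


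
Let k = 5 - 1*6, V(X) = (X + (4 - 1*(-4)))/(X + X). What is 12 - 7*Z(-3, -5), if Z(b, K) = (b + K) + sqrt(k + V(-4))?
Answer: 68 - 7*I*sqrt(6)/2 ≈ 68.0 - 8.5732*I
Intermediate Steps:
V(X) = (8 + X)/(2*X) (V(X) = (X + (4 + 4))/((2*X)) = (X + 8)*(1/(2*X)) = (8 + X)*(1/(2*X)) = (8 + X)/(2*X))
k = -1 (k = 5 - 6 = -1)
Z(b, K) = K + b + I*sqrt(6)/2 (Z(b, K) = (b + K) + sqrt(-1 + (1/2)*(8 - 4)/(-4)) = (K + b) + sqrt(-1 + (1/2)*(-1/4)*4) = (K + b) + sqrt(-1 - 1/2) = (K + b) + sqrt(-3/2) = (K + b) + I*sqrt(6)/2 = K + b + I*sqrt(6)/2)
12 - 7*Z(-3, -5) = 12 - 7*(-5 - 3 + I*sqrt(6)/2) = 12 - 7*(-8 + I*sqrt(6)/2) = 12 + (56 - 7*I*sqrt(6)/2) = 68 - 7*I*sqrt(6)/2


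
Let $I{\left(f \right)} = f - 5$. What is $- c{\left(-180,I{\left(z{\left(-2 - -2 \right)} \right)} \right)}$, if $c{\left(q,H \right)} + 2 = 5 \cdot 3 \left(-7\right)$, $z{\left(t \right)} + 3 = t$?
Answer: $107$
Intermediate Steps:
$z{\left(t \right)} = -3 + t$
$I{\left(f \right)} = -5 + f$ ($I{\left(f \right)} = f - 5 = -5 + f$)
$c{\left(q,H \right)} = -107$ ($c{\left(q,H \right)} = -2 + 5 \cdot 3 \left(-7\right) = -2 + 15 \left(-7\right) = -2 - 105 = -107$)
$- c{\left(-180,I{\left(z{\left(-2 - -2 \right)} \right)} \right)} = \left(-1\right) \left(-107\right) = 107$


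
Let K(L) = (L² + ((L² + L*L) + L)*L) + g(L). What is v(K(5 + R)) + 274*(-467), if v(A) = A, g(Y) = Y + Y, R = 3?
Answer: -126790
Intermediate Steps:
g(Y) = 2*Y
K(L) = L² + 2*L + L*(L + 2*L²) (K(L) = (L² + ((L² + L*L) + L)*L) + 2*L = (L² + ((L² + L²) + L)*L) + 2*L = (L² + (2*L² + L)*L) + 2*L = (L² + (L + 2*L²)*L) + 2*L = (L² + L*(L + 2*L²)) + 2*L = L² + 2*L + L*(L + 2*L²))
v(K(5 + R)) + 274*(-467) = 2*(5 + 3)*(1 + (5 + 3) + (5 + 3)²) + 274*(-467) = 2*8*(1 + 8 + 8²) - 127958 = 2*8*(1 + 8 + 64) - 127958 = 2*8*73 - 127958 = 1168 - 127958 = -126790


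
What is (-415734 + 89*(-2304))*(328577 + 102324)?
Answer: -267499031790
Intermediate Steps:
(-415734 + 89*(-2304))*(328577 + 102324) = (-415734 - 205056)*430901 = -620790*430901 = -267499031790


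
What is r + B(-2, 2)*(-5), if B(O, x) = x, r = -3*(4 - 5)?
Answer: -7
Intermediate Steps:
r = 3 (r = -3*(-1) = 3)
r + B(-2, 2)*(-5) = 3 + 2*(-5) = 3 - 10 = -7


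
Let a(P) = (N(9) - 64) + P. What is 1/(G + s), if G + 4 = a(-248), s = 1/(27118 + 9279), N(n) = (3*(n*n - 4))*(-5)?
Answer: -36397/53539986 ≈ -0.00067981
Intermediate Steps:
N(n) = 60 - 15*n² (N(n) = (3*(n² - 4))*(-5) = (3*(-4 + n²))*(-5) = (-12 + 3*n²)*(-5) = 60 - 15*n²)
s = 1/36397 ≈ 2.7475e-5
a(P) = -1219 + P (a(P) = ((60 - 15*9²) - 64) + P = ((60 - 15*81) - 64) + P = ((60 - 1215) - 64) + P = (-1155 - 64) + P = -1219 + P)
G = -1471 (G = -4 + (-1219 - 248) = -4 - 1467 = -1471)
1/(G + s) = 1/(-1471 + 1/36397) = 1/(-53539986/36397) = -36397/53539986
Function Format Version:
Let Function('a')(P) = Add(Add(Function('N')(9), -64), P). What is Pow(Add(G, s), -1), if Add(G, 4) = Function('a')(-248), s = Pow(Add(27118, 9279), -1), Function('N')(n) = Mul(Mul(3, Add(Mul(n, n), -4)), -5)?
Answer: Rational(-36397, 53539986) ≈ -0.00067981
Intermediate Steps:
Function('N')(n) = Add(60, Mul(-15, Pow(n, 2))) (Function('N')(n) = Mul(Mul(3, Add(Pow(n, 2), -4)), -5) = Mul(Mul(3, Add(-4, Pow(n, 2))), -5) = Mul(Add(-12, Mul(3, Pow(n, 2))), -5) = Add(60, Mul(-15, Pow(n, 2))))
s = Rational(1, 36397) (s = Pow(36397, -1) = Rational(1, 36397) ≈ 2.7475e-5)
Function('a')(P) = Add(-1219, P) (Function('a')(P) = Add(Add(Add(60, Mul(-15, Pow(9, 2))), -64), P) = Add(Add(Add(60, Mul(-15, 81)), -64), P) = Add(Add(Add(60, -1215), -64), P) = Add(Add(-1155, -64), P) = Add(-1219, P))
G = -1471 (G = Add(-4, Add(-1219, -248)) = Add(-4, -1467) = -1471)
Pow(Add(G, s), -1) = Pow(Add(-1471, Rational(1, 36397)), -1) = Pow(Rational(-53539986, 36397), -1) = Rational(-36397, 53539986)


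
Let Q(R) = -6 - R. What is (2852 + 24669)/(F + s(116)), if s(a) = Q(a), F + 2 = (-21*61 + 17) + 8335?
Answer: 27521/6947 ≈ 3.9616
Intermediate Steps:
F = 7069 (F = -2 + ((-21*61 + 17) + 8335) = -2 + ((-1281 + 17) + 8335) = -2 + (-1264 + 8335) = -2 + 7071 = 7069)
s(a) = -6 - a
(2852 + 24669)/(F + s(116)) = (2852 + 24669)/(7069 + (-6 - 1*116)) = 27521/(7069 + (-6 - 116)) = 27521/(7069 - 122) = 27521/6947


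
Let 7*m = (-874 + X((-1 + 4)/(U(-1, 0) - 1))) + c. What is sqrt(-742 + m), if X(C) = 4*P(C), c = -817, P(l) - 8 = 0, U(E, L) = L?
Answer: I*sqrt(979) ≈ 31.289*I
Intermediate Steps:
P(l) = 8 (P(l) = 8 + 0 = 8)
X(C) = 32 (X(C) = 4*8 = 32)
m = -237 (m = ((-874 + 32) - 817)/7 = (-842 - 817)/7 = (1/7)*(-1659) = -237)
sqrt(-742 + m) = sqrt(-742 - 237) = sqrt(-979) = I*sqrt(979)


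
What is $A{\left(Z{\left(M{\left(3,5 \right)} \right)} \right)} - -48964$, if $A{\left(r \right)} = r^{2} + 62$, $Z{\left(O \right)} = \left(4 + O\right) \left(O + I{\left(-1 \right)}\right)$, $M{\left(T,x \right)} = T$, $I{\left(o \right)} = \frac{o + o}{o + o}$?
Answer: $49810$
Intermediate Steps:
$I{\left(o \right)} = 1$ ($I{\left(o \right)} = \frac{2 o}{2 o} = 2 o \frac{1}{2 o} = 1$)
$Z{\left(O \right)} = \left(1 + O\right) \left(4 + O\right)$ ($Z{\left(O \right)} = \left(4 + O\right) \left(O + 1\right) = \left(4 + O\right) \left(1 + O\right) = \left(1 + O\right) \left(4 + O\right)$)
$A{\left(r \right)} = 62 + r^{2}$
$A{\left(Z{\left(M{\left(3,5 \right)} \right)} \right)} - -48964 = \left(62 + \left(4 + 3^{2} + 5 \cdot 3\right)^{2}\right) - -48964 = \left(62 + \left(4 + 9 + 15\right)^{2}\right) + 48964 = \left(62 + 28^{2}\right) + 48964 = \left(62 + 784\right) + 48964 = 846 + 48964 = 49810$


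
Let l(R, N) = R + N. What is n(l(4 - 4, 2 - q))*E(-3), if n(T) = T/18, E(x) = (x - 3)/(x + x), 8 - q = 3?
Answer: -⅙ ≈ -0.16667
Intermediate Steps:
q = 5 (q = 8 - 1*3 = 8 - 3 = 5)
E(x) = (-3 + x)/(2*x) (E(x) = (-3 + x)/((2*x)) = (-3 + x)*(1/(2*x)) = (-3 + x)/(2*x))
l(R, N) = N + R
n(T) = T/18 (n(T) = T*(1/18) = T/18)
n(l(4 - 4, 2 - q))*E(-3) = (((2 - 1*5) + (4 - 4))/18)*((½)*(-3 - 3)/(-3)) = (((2 - 5) + 0)/18)*((½)*(-⅓)*(-6)) = ((-3 + 0)/18)*1 = ((1/18)*(-3))*1 = -⅙*1 = -⅙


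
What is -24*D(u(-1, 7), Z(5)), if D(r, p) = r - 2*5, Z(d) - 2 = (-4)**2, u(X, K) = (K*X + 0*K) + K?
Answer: 240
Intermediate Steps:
u(X, K) = K + K*X (u(X, K) = (K*X + 0) + K = K*X + K = K + K*X)
Z(d) = 18 (Z(d) = 2 + (-4)**2 = 2 + 16 = 18)
D(r, p) = -10 + r (D(r, p) = r - 10 = -10 + r)
-24*D(u(-1, 7), Z(5)) = -24*(-10 + 7*(1 - 1)) = -24*(-10 + 7*0) = -24*(-10 + 0) = -24*(-10) = 240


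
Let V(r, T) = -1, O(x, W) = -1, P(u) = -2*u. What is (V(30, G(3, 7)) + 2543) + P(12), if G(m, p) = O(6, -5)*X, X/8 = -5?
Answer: 2518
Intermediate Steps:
X = -40 (X = 8*(-5) = -40)
G(m, p) = 40 (G(m, p) = -1*(-40) = 40)
(V(30, G(3, 7)) + 2543) + P(12) = (-1 + 2543) - 2*12 = 2542 - 24 = 2518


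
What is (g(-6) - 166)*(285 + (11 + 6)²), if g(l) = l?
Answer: -98728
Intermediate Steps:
(g(-6) - 166)*(285 + (11 + 6)²) = (-6 - 166)*(285 + (11 + 6)²) = -172*(285 + 17²) = -172*(285 + 289) = -172*574 = -98728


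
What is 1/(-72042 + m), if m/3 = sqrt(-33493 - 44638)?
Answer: -24014/1730250981 - I*sqrt(78131)/1730250981 ≈ -1.3879e-5 - 1.6155e-7*I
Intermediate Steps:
m = 3*I*sqrt(78131) (m = 3*sqrt(-33493 - 44638) = 3*sqrt(-78131) = 3*(I*sqrt(78131)) = 3*I*sqrt(78131) ≈ 838.56*I)
1/(-72042 + m) = 1/(-72042 + 3*I*sqrt(78131))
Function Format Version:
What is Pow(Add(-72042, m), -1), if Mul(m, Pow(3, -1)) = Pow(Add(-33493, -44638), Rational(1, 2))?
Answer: Add(Rational(-24014, 1730250981), Mul(Rational(-1, 1730250981), I, Pow(78131, Rational(1, 2)))) ≈ Add(-1.3879e-5, Mul(-1.6155e-7, I))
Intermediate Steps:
m = Mul(3, I, Pow(78131, Rational(1, 2))) (m = Mul(3, Pow(Add(-33493, -44638), Rational(1, 2))) = Mul(3, Pow(-78131, Rational(1, 2))) = Mul(3, Mul(I, Pow(78131, Rational(1, 2)))) = Mul(3, I, Pow(78131, Rational(1, 2))) ≈ Mul(838.56, I))
Pow(Add(-72042, m), -1) = Pow(Add(-72042, Mul(3, I, Pow(78131, Rational(1, 2)))), -1)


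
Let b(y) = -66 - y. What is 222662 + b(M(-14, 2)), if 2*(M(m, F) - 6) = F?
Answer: 222589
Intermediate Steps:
M(m, F) = 6 + F/2
222662 + b(M(-14, 2)) = 222662 + (-66 - (6 + (1/2)*2)) = 222662 + (-66 - (6 + 1)) = 222662 + (-66 - 1*7) = 222662 + (-66 - 7) = 222662 - 73 = 222589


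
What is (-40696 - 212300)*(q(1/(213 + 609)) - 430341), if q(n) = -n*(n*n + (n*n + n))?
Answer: 2519594144764637768/23142177 ≈ 1.0887e+11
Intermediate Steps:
q(n) = -n*(n + 2*n²) (q(n) = -n*(n² + (n² + n)) = -n*(n² + (n + n²)) = -n*(n + 2*n²))
(-40696 - 212300)*(q(1/(213 + 609)) - 430341) = (-40696 - 212300)*((1/(213 + 609))²*(-1 - 2/(213 + 609)) - 430341) = -252996*((1/822)²*(-1 - 2/822) - 430341) = -252996*((1/822)²*(-1 - 2*1/822) - 430341) = -252996*((-1 - 1/411)/675684 - 430341) = -252996*((1/675684)*(-412/411) - 430341) = -252996*(-103/69426531 - 430341) = -252996*(-29877082777174/69426531) = 2519594144764637768/23142177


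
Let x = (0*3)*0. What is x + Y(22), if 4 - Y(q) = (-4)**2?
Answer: -12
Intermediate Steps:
Y(q) = -12 (Y(q) = 4 - 1*(-4)**2 = 4 - 1*16 = 4 - 16 = -12)
x = 0 (x = 0*0 = 0)
x + Y(22) = 0 - 12 = -12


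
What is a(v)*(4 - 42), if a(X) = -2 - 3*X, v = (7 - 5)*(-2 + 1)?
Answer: -152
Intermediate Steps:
v = -2 (v = 2*(-1) = -2)
a(v)*(4 - 42) = (-2 - 3*(-2))*(4 - 42) = (-2 + 6)*(-38) = 4*(-38) = -152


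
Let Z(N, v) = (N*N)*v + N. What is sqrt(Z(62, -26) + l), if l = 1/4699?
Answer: I*sqrt(2205454584383)/4699 ≈ 316.04*I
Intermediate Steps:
Z(N, v) = N + v*N**2 (Z(N, v) = N**2*v + N = v*N**2 + N = N + v*N**2)
l = 1/4699 ≈ 0.00021281
sqrt(Z(62, -26) + l) = sqrt(62*(1 + 62*(-26)) + 1/4699) = sqrt(62*(1 - 1612) + 1/4699) = sqrt(62*(-1611) + 1/4699) = sqrt(-99882 + 1/4699) = sqrt(-469345517/4699) = I*sqrt(2205454584383)/4699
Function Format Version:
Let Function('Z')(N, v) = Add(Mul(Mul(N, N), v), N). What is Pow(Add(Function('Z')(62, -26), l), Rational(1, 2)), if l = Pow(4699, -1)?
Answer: Mul(Rational(1, 4699), I, Pow(2205454584383, Rational(1, 2))) ≈ Mul(316.04, I)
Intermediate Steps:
Function('Z')(N, v) = Add(N, Mul(v, Pow(N, 2))) (Function('Z')(N, v) = Add(Mul(Pow(N, 2), v), N) = Add(Mul(v, Pow(N, 2)), N) = Add(N, Mul(v, Pow(N, 2))))
l = Rational(1, 4699) ≈ 0.00021281
Pow(Add(Function('Z')(62, -26), l), Rational(1, 2)) = Pow(Add(Mul(62, Add(1, Mul(62, -26))), Rational(1, 4699)), Rational(1, 2)) = Pow(Add(Mul(62, Add(1, -1612)), Rational(1, 4699)), Rational(1, 2)) = Pow(Add(Mul(62, -1611), Rational(1, 4699)), Rational(1, 2)) = Pow(Add(-99882, Rational(1, 4699)), Rational(1, 2)) = Pow(Rational(-469345517, 4699), Rational(1, 2)) = Mul(Rational(1, 4699), I, Pow(2205454584383, Rational(1, 2)))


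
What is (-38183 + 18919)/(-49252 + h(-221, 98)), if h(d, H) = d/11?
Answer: 211904/541993 ≈ 0.39097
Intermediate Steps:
h(d, H) = d/11 (h(d, H) = d*(1/11) = d/11)
(-38183 + 18919)/(-49252 + h(-221, 98)) = (-38183 + 18919)/(-49252 + (1/11)*(-221)) = -19264/(-49252 - 221/11) = -19264/(-541993/11) = -19264*(-11/541993) = 211904/541993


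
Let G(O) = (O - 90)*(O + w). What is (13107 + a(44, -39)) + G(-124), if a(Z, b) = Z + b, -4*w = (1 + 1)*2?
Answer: 39862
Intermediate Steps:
w = -1 (w = -(1 + 1)*2/4 = -2/2 = -1/4*4 = -1)
G(O) = (-1 + O)*(-90 + O) (G(O) = (O - 90)*(O - 1) = (-90 + O)*(-1 + O) = (-1 + O)*(-90 + O))
(13107 + a(44, -39)) + G(-124) = (13107 + (44 - 39)) + (90 + (-124)**2 - 91*(-124)) = (13107 + 5) + (90 + 15376 + 11284) = 13112 + 26750 = 39862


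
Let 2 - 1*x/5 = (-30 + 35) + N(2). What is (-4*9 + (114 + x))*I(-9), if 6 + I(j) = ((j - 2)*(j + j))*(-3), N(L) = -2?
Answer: -43800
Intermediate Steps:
x = -5 (x = 10 - 5*((-30 + 35) - 2) = 10 - 5*(5 - 2) = 10 - 5*3 = 10 - 15 = -5)
I(j) = -6 - 6*j*(-2 + j) (I(j) = -6 + ((j - 2)*(j + j))*(-3) = -6 + ((-2 + j)*(2*j))*(-3) = -6 + (2*j*(-2 + j))*(-3) = -6 - 6*j*(-2 + j))
(-4*9 + (114 + x))*I(-9) = (-4*9 + (114 - 5))*(-6 - 6*(-9)**2 + 12*(-9)) = (-36 + 109)*(-6 - 6*81 - 108) = 73*(-6 - 486 - 108) = 73*(-600) = -43800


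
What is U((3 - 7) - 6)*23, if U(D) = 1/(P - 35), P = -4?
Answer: -23/39 ≈ -0.58974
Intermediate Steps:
U(D) = -1/39 (U(D) = 1/(-4 - 35) = 1/(-39) = -1/39)
U((3 - 7) - 6)*23 = -1/39*23 = -23/39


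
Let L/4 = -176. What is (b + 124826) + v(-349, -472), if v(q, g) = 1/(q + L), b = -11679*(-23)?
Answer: 414295478/1053 ≈ 3.9344e+5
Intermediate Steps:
L = -704 (L = 4*(-176) = -704)
b = 268617
v(q, g) = 1/(-704 + q) (v(q, g) = 1/(q - 704) = 1/(-704 + q))
(b + 124826) + v(-349, -472) = (268617 + 124826) + 1/(-704 - 349) = 393443 + 1/(-1053) = 393443 - 1/1053 = 414295478/1053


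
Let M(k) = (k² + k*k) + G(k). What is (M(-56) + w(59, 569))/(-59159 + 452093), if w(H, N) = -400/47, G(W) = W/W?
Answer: 294431/18467898 ≈ 0.015943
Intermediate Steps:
G(W) = 1
w(H, N) = -400/47 (w(H, N) = -400*1/47 = -400/47)
M(k) = 1 + 2*k² (M(k) = (k² + k*k) + 1 = (k² + k²) + 1 = 2*k² + 1 = 1 + 2*k²)
(M(-56) + w(59, 569))/(-59159 + 452093) = ((1 + 2*(-56)²) - 400/47)/(-59159 + 452093) = ((1 + 2*3136) - 400/47)/392934 = ((1 + 6272) - 400/47)*(1/392934) = (6273 - 400/47)*(1/392934) = (294431/47)*(1/392934) = 294431/18467898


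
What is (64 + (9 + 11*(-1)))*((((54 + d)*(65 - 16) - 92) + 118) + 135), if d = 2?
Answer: 180110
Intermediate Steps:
(64 + (9 + 11*(-1)))*((((54 + d)*(65 - 16) - 92) + 118) + 135) = (64 + (9 + 11*(-1)))*((((54 + 2)*(65 - 16) - 92) + 118) + 135) = (64 + (9 - 11))*(((56*49 - 92) + 118) + 135) = (64 - 2)*(((2744 - 92) + 118) + 135) = 62*((2652 + 118) + 135) = 62*(2770 + 135) = 62*2905 = 180110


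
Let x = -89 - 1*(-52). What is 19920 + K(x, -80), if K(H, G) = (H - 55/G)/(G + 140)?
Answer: 19122619/960 ≈ 19919.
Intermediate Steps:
x = -37 (x = -89 + 52 = -37)
K(H, G) = (H - 55/G)/(140 + G)
19920 + K(x, -80) = 19920 + (-55 - 80*(-37))/((-80)*(140 - 80)) = 19920 - 1/80*(-55 + 2960)/60 = 19920 - 1/80*1/60*2905 = 19920 - 581/960 = 19122619/960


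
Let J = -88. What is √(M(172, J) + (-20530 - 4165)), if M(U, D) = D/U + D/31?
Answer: I*√43886227033/1333 ≈ 157.16*I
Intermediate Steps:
M(U, D) = D/31 + D/U (M(U, D) = D/U + D*(1/31) = D/U + D/31 = D/31 + D/U)
√(M(172, J) + (-20530 - 4165)) = √(((1/31)*(-88) - 88/172) + (-20530 - 4165)) = √((-88/31 - 88*1/172) - 24695) = √((-88/31 - 22/43) - 24695) = √(-4466/1333 - 24695) = √(-32922901/1333) = I*√43886227033/1333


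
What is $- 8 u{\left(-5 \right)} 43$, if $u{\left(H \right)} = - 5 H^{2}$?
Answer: $43000$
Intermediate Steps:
$- 8 u{\left(-5 \right)} 43 = - 8 \left(- 5 \left(-5\right)^{2}\right) 43 = - 8 \left(\left(-5\right) 25\right) 43 = \left(-8\right) \left(-125\right) 43 = 1000 \cdot 43 = 43000$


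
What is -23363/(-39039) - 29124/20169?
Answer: -24657907/29162133 ≈ -0.84555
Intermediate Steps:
-23363/(-39039) - 29124/20169 = -23363*(-1/39039) - 29124*1/20169 = 23363/39039 - 3236/2241 = -24657907/29162133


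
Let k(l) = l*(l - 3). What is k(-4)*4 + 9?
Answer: 121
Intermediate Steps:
k(l) = l*(-3 + l)
k(-4)*4 + 9 = -4*(-3 - 4)*4 + 9 = -4*(-7)*4 + 9 = 28*4 + 9 = 112 + 9 = 121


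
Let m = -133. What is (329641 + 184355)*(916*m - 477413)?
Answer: -308007477036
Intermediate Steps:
(329641 + 184355)*(916*m - 477413) = (329641 + 184355)*(916*(-133) - 477413) = 513996*(-121828 - 477413) = 513996*(-599241) = -308007477036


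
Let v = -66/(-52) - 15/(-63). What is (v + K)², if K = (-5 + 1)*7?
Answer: 209236225/298116 ≈ 701.86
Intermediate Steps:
K = -28 (K = -4*7 = -28)
v = 823/546 (v = -66*(-1/52) - 15*(-1/63) = 33/26 + 5/21 = 823/546 ≈ 1.5073)
(v + K)² = (823/546 - 28)² = (-14465/546)² = 209236225/298116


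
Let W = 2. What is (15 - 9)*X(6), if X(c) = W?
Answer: 12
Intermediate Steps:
X(c) = 2
(15 - 9)*X(6) = (15 - 9)*2 = 6*2 = 12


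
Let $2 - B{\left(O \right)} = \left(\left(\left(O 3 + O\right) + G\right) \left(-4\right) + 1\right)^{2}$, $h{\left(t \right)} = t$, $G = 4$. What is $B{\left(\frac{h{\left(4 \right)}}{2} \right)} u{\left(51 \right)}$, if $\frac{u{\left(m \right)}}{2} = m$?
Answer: $-225114$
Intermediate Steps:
$u{\left(m \right)} = 2 m$
$B{\left(O \right)} = 2 - \left(-15 - 16 O\right)^{2}$ ($B{\left(O \right)} = 2 - \left(\left(\left(O 3 + O\right) + 4\right) \left(-4\right) + 1\right)^{2} = 2 - \left(\left(\left(3 O + O\right) + 4\right) \left(-4\right) + 1\right)^{2} = 2 - \left(\left(4 O + 4\right) \left(-4\right) + 1\right)^{2} = 2 - \left(\left(4 + 4 O\right) \left(-4\right) + 1\right)^{2} = 2 - \left(\left(-16 - 16 O\right) + 1\right)^{2} = 2 - \left(-15 - 16 O\right)^{2}$)
$B{\left(\frac{h{\left(4 \right)}}{2} \right)} u{\left(51 \right)} = \left(2 - \left(15 + 16 \cdot \frac{4}{2}\right)^{2}\right) 2 \cdot 51 = \left(2 - \left(15 + 16 \cdot 4 \cdot \frac{1}{2}\right)^{2}\right) 102 = \left(2 - \left(15 + 16 \cdot 2\right)^{2}\right) 102 = \left(2 - \left(15 + 32\right)^{2}\right) 102 = \left(2 - 47^{2}\right) 102 = \left(2 - 2209\right) 102 = \left(-2207\right) 102 = -225114$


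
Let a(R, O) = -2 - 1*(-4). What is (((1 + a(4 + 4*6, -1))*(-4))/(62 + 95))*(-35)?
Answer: 420/157 ≈ 2.6752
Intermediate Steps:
a(R, O) = 2 (a(R, O) = -2 + 4 = 2)
(((1 + a(4 + 4*6, -1))*(-4))/(62 + 95))*(-35) = (((1 + 2)*(-4))/(62 + 95))*(-35) = ((3*(-4))/157)*(-35) = -12*1/157*(-35) = -12/157*(-35) = 420/157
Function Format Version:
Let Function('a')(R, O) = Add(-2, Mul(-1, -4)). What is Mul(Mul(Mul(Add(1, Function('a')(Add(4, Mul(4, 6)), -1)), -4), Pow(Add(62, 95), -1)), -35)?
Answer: Rational(420, 157) ≈ 2.6752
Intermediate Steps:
Function('a')(R, O) = 2 (Function('a')(R, O) = Add(-2, 4) = 2)
Mul(Mul(Mul(Add(1, Function('a')(Add(4, Mul(4, 6)), -1)), -4), Pow(Add(62, 95), -1)), -35) = Mul(Mul(Mul(Add(1, 2), -4), Pow(Add(62, 95), -1)), -35) = Mul(Mul(Mul(3, -4), Pow(157, -1)), -35) = Mul(Mul(-12, Rational(1, 157)), -35) = Mul(Rational(-12, 157), -35) = Rational(420, 157)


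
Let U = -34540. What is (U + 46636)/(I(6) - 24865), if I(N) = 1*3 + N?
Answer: -1512/3107 ≈ -0.48664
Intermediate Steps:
I(N) = 3 + N
(U + 46636)/(I(6) - 24865) = (-34540 + 46636)/((3 + 6) - 24865) = 12096/(9 - 24865) = 12096/(-24856) = 12096*(-1/24856) = -1512/3107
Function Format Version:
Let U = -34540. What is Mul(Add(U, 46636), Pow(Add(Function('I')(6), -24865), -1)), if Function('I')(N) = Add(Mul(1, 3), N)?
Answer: Rational(-1512, 3107) ≈ -0.48664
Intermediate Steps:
Function('I')(N) = Add(3, N)
Mul(Add(U, 46636), Pow(Add(Function('I')(6), -24865), -1)) = Mul(Add(-34540, 46636), Pow(Add(Add(3, 6), -24865), -1)) = Mul(12096, Pow(Add(9, -24865), -1)) = Mul(12096, Pow(-24856, -1)) = Mul(12096, Rational(-1, 24856)) = Rational(-1512, 3107)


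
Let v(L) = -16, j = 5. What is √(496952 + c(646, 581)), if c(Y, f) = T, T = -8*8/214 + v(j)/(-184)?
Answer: 35*√2456978726/2461 ≈ 704.95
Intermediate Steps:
T = -522/2461 (T = -8*8/214 - 16/(-184) = -64*1/214 - 16*(-1/184) = -32/107 + 2/23 = -522/2461 ≈ -0.21211)
c(Y, f) = -522/2461
√(496952 + c(646, 581)) = √(496952 - 522/2461) = √(1222998350/2461) = 35*√2456978726/2461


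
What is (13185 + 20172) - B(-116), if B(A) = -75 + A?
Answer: 33548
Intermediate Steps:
(13185 + 20172) - B(-116) = (13185 + 20172) - (-75 - 116) = 33357 - 1*(-191) = 33357 + 191 = 33548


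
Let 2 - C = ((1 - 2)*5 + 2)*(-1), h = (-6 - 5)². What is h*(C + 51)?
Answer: 6050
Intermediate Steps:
h = 121 (h = (-11)² = 121)
C = -1 (C = 2 - ((1 - 2)*5 + 2)*(-1) = 2 - (-1*5 + 2)*(-1) = 2 - (-5 + 2)*(-1) = 2 - (-3)*(-1) = 2 - 1*3 = 2 - 3 = -1)
h*(C + 51) = 121*(-1 + 51) = 121*50 = 6050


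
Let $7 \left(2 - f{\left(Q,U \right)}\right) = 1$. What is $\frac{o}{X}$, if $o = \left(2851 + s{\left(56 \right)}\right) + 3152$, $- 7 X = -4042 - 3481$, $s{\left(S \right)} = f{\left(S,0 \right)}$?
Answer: $\frac{42034}{7523} \approx 5.5874$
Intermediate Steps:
$f{\left(Q,U \right)} = \frac{13}{7}$ ($f{\left(Q,U \right)} = 2 - \frac{1}{7} = \frac{13}{7}$)
$s{\left(S \right)} = \frac{13}{7}$
$X = \frac{7523}{7}$ ($X = - \frac{-4042 - 3481}{7} = \left(- \frac{1}{7}\right) \left(-7523\right) = \frac{7523}{7} \approx 1074.7$)
$o = \frac{42034}{7}$ ($o = \left(2851 + \frac{13}{7}\right) + 3152 = \frac{19970}{7} + 3152 = \frac{42034}{7} \approx 6004.9$)
$\frac{o}{X} = \frac{42034}{7 \cdot \frac{7523}{7}} = \frac{42034}{7} \cdot \frac{7}{7523} = \frac{42034}{7523}$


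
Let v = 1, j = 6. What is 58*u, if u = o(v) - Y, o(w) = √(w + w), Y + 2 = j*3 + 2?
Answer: -1044 + 58*√2 ≈ -961.98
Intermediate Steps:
Y = 18 (Y = -2 + (6*3 + 2) = -2 + (18 + 2) = -2 + 20 = 18)
o(w) = √2*√w (o(w) = √(2*w) = √2*√w)
u = -18 + √2 (u = √2*√1 - 1*18 = √2*1 - 18 = √2 - 18 = -18 + √2 ≈ -16.586)
58*u = 58*(-18 + √2) = -1044 + 58*√2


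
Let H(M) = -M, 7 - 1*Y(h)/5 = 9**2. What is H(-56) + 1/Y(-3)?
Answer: 20719/370 ≈ 55.997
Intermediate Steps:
Y(h) = -370 (Y(h) = 35 - 5*9**2 = 35 - 5*81 = 35 - 405 = -370)
H(-56) + 1/Y(-3) = -1*(-56) + 1/(-370) = 56 - 1/370 = 20719/370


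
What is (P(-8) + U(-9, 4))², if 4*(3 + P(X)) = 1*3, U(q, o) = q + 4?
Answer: 841/16 ≈ 52.563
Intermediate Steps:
U(q, o) = 4 + q
P(X) = -9/4 (P(X) = -3 + (1*3)/4 = -3 + (¼)*3 = -3 + ¾ = -9/4)
(P(-8) + U(-9, 4))² = (-9/4 + (4 - 9))² = (-9/4 - 5)² = (-29/4)² = 841/16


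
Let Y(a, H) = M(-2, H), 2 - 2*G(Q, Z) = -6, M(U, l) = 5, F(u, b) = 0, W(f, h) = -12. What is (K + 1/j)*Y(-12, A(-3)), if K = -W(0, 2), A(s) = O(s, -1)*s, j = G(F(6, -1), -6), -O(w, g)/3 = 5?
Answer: 245/4 ≈ 61.250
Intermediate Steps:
O(w, g) = -15 (O(w, g) = -3*5 = -15)
G(Q, Z) = 4 (G(Q, Z) = 1 - ½*(-6) = 1 + 3 = 4)
j = 4
A(s) = -15*s
Y(a, H) = 5
K = 12 (K = -1*(-12) = 12)
(K + 1/j)*Y(-12, A(-3)) = (12 + 1/4)*5 = (12 + ¼)*5 = (49/4)*5 = 245/4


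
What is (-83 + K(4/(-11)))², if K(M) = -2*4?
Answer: 8281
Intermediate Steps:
K(M) = -8
(-83 + K(4/(-11)))² = (-83 - 8)² = (-91)² = 8281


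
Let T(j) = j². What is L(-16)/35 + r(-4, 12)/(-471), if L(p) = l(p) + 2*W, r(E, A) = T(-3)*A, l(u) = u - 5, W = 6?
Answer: -2673/5495 ≈ -0.48644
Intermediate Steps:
l(u) = -5 + u
r(E, A) = 9*A (r(E, A) = (-3)²*A = 9*A)
L(p) = 7 + p (L(p) = (-5 + p) + 2*6 = (-5 + p) + 12 = 7 + p)
L(-16)/35 + r(-4, 12)/(-471) = (7 - 16)/35 + (9*12)/(-471) = -9*1/35 + 108*(-1/471) = -9/35 - 36/157 = -2673/5495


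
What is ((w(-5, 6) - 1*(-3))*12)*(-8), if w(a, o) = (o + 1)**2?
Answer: -4992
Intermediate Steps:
w(a, o) = (1 + o)**2
((w(-5, 6) - 1*(-3))*12)*(-8) = (((1 + 6)**2 - 1*(-3))*12)*(-8) = ((7**2 + 3)*12)*(-8) = ((49 + 3)*12)*(-8) = (52*12)*(-8) = 624*(-8) = -4992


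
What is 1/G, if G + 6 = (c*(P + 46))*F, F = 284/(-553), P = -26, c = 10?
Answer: -553/60118 ≈ -0.0091986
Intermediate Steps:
F = -284/553 (F = 284*(-1/553) = -284/553 ≈ -0.51356)
G = -60118/553 (G = -6 + (10*(-26 + 46))*(-284/553) = -6 + (10*20)*(-284/553) = -6 + 200*(-284/553) = -6 - 56800/553 = -60118/553 ≈ -108.71)
1/G = 1/(-60118/553) = -553/60118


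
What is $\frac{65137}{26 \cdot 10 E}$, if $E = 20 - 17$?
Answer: $\frac{65137}{780} \approx 83.509$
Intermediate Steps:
$E = 3$
$\frac{65137}{26 \cdot 10 E} = \frac{65137}{26 \cdot 10 \cdot 3} = \frac{65137}{260 \cdot 3} = \frac{65137}{780}$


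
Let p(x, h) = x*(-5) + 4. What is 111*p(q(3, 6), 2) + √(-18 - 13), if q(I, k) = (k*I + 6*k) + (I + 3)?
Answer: -32856 + I*√31 ≈ -32856.0 + 5.5678*I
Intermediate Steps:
q(I, k) = 3 + I + 6*k + I*k (q(I, k) = (I*k + 6*k) + (3 + I) = (6*k + I*k) + (3 + I) = 3 + I + 6*k + I*k)
p(x, h) = 4 - 5*x (p(x, h) = -5*x + 4 = 4 - 5*x)
111*p(q(3, 6), 2) + √(-18 - 13) = 111*(4 - 5*(3 + 3 + 6*6 + 3*6)) + √(-18 - 13) = 111*(4 - 5*(3 + 3 + 36 + 18)) + √(-31) = 111*(4 - 5*60) + I*√31 = 111*(4 - 300) + I*√31 = 111*(-296) + I*√31 = -32856 + I*√31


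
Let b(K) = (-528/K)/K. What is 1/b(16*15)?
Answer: -1200/11 ≈ -109.09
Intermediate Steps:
b(K) = -528/K²
1/b(16*15) = 1/(-528/(16*15)²) = 1/(-528/240²) = 1/(-528*1/57600) = 1/(-11/1200) = -1200/11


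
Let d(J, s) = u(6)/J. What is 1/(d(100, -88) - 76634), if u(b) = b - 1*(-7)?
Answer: -100/7663387 ≈ -1.3049e-5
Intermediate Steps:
u(b) = 7 + b (u(b) = b + 7 = 7 + b)
d(J, s) = 13/J (d(J, s) = (7 + 6)/J = 13/J)
1/(d(100, -88) - 76634) = 1/(13/100 - 76634) = 1/(-7663387/100) = -100/7663387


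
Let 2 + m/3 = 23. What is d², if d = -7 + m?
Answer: 3136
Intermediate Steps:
m = 63 (m = -6 + 3*23 = -6 + 69 = 63)
d = 56 (d = -7 + 63 = 56)
d² = 56² = 3136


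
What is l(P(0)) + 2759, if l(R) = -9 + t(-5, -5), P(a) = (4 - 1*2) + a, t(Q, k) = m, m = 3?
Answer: 2753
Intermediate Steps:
t(Q, k) = 3
P(a) = 2 + a (P(a) = (4 - 2) + a = 2 + a)
l(R) = -6 (l(R) = -9 + 3 = -6)
l(P(0)) + 2759 = -6 + 2759 = 2753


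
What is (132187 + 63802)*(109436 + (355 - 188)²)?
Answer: 26914189425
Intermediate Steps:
(132187 + 63802)*(109436 + (355 - 188)²) = 195989*(109436 + 167²) = 195989*(109436 + 27889) = 195989*137325 = 26914189425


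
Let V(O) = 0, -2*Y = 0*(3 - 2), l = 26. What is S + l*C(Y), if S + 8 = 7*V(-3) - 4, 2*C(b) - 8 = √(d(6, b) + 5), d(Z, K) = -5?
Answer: 92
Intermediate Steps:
Y = 0 (Y = -0*(3 - 2) = -0 = -½*0 = 0)
C(b) = 4 (C(b) = 4 + √(-5 + 5)/2 = 4 + √0/2 = 4 + (½)*0 = 4 + 0 = 4)
S = -12 (S = -8 + (7*0 - 4) = -8 + (0 - 4) = -8 - 4 = -12)
S + l*C(Y) = -12 + 26*4 = -12 + 104 = 92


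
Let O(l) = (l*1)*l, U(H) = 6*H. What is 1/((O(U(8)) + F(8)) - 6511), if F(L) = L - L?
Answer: -1/4207 ≈ -0.00023770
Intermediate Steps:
F(L) = 0
O(l) = l² (O(l) = l*l = l²)
1/((O(U(8)) + F(8)) - 6511) = 1/(((6*8)² + 0) - 6511) = 1/((48² + 0) - 6511) = 1/((2304 + 0) - 6511) = 1/(2304 - 6511) = 1/(-4207) = -1/4207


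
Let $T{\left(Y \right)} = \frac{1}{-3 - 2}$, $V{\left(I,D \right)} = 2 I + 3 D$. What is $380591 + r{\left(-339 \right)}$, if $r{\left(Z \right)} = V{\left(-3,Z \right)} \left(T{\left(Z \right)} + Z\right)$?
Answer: $\frac{3637963}{5} \approx 7.2759 \cdot 10^{5}$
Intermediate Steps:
$T{\left(Y \right)} = - \frac{1}{5}$ ($T{\left(Y \right)} = \frac{1}{-5} = - \frac{1}{5}$)
$r{\left(Z \right)} = \left(-6 + 3 Z\right) \left(- \frac{1}{5} + Z\right)$ ($r{\left(Z \right)} = \left(2 \left(-3\right) + 3 Z\right) \left(- \frac{1}{5} + Z\right) = \left(-6 + 3 Z\right) \left(- \frac{1}{5} + Z\right)$)
$380591 + r{\left(-339 \right)} = 380591 + \frac{3 \left(-1 + 5 \left(-339\right)\right) \left(-2 - 339\right)}{5} = 380591 + \frac{3}{5} \left(-1 - 1695\right) \left(-341\right) = 380591 + \frac{3}{5} \left(-1696\right) \left(-341\right) = 380591 + \frac{1735008}{5} = \frac{3637963}{5}$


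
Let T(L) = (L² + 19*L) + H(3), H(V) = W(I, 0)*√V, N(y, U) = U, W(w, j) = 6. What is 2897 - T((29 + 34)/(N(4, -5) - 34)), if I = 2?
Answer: 494339/169 - 6*√3 ≈ 2914.7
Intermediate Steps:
H(V) = 6*√V
T(L) = L² + 6*√3 + 19*L (T(L) = (L² + 19*L) + 6*√3 = L² + 6*√3 + 19*L)
2897 - T((29 + 34)/(N(4, -5) - 34)) = 2897 - (((29 + 34)/(-5 - 34))² + 6*√3 + 19*((29 + 34)/(-5 - 34))) = 2897 - ((63/(-39))² + 6*√3 + 19*(63/(-39))) = 2897 - ((63*(-1/39))² + 6*√3 + 19*(63*(-1/39))) = 2897 - ((-21/13)² + 6*√3 + 19*(-21/13)) = 2897 - (441/169 + 6*√3 - 399/13) = 2897 - (-4746/169 + 6*√3) = 2897 + (4746/169 - 6*√3) = 494339/169 - 6*√3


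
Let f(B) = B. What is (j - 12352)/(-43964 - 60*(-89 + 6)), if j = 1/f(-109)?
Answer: 1346369/4249256 ≈ 0.31685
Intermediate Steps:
j = -1/109 (j = 1/(-109) = -1/109 ≈ -0.0091743)
(j - 12352)/(-43964 - 60*(-89 + 6)) = (-1/109 - 12352)/(-43964 - 60*(-89 + 6)) = -1346369/(109*(-43964 - 60*(-83))) = -1346369/(109*(-43964 + 4980)) = -1346369/109/(-38984) = -1346369/109*(-1/38984) = 1346369/4249256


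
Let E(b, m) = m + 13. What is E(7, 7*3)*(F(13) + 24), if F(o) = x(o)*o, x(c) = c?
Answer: 6562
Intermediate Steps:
E(b, m) = 13 + m
F(o) = o² (F(o) = o*o = o²)
E(7, 7*3)*(F(13) + 24) = (13 + 7*3)*(13² + 24) = (13 + 21)*(169 + 24) = 34*193 = 6562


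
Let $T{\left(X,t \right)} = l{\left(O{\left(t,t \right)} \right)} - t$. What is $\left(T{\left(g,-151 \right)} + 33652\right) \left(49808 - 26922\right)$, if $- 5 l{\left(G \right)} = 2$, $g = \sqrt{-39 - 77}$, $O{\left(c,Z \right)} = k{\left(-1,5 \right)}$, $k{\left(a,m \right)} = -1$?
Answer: $\frac{3868031518}{5} \approx 7.7361 \cdot 10^{8}$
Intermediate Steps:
$O{\left(c,Z \right)} = -1$
$g = 2 i \sqrt{29}$ ($g = \sqrt{-116} = 2 i \sqrt{29} \approx 10.77 i$)
$l{\left(G \right)} = - \frac{2}{5}$ ($l{\left(G \right)} = \left(- \frac{1}{5}\right) 2 = - \frac{2}{5}$)
$T{\left(X,t \right)} = - \frac{2}{5} - t$
$\left(T{\left(g,-151 \right)} + 33652\right) \left(49808 - 26922\right) = \left(\left(- \frac{2}{5} - -151\right) + 33652\right) \left(49808 - 26922\right) = \left(\left(- \frac{2}{5} + 151\right) + 33652\right) 22886 = \left(\frac{753}{5} + 33652\right) 22886 = \frac{169013}{5} \cdot 22886 = \frac{3868031518}{5}$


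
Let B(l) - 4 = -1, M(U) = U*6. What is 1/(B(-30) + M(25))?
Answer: 1/153 ≈ 0.0065359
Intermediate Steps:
M(U) = 6*U
B(l) = 3 (B(l) = 4 - 1 = 3)
1/(B(-30) + M(25)) = 1/(3 + 6*25) = 1/(3 + 150) = 1/153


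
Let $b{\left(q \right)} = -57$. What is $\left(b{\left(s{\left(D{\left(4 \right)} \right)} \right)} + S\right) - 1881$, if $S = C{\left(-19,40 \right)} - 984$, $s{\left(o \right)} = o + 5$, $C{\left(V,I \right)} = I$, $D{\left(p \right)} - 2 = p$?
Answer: $-2882$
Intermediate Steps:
$D{\left(p \right)} = 2 + p$
$s{\left(o \right)} = 5 + o$
$S = -944$ ($S = 40 - 984 = -944$)
$\left(b{\left(s{\left(D{\left(4 \right)} \right)} \right)} + S\right) - 1881 = \left(-57 - 944\right) - 1881 = -1001 - 1881 = -2882$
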